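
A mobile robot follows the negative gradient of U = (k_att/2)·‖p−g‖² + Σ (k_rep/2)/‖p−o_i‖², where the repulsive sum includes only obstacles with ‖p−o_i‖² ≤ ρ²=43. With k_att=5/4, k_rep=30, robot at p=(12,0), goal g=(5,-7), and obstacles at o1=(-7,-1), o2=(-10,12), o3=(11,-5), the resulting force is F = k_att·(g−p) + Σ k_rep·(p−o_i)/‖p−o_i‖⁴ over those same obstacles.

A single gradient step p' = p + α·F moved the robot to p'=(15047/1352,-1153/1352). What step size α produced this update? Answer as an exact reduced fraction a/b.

α = 1/10

F_att = 5/4·(g−p) = 5/4·(-7,-7) = (-8.7500,-8.7500)
o1: d²=362 > ρ²=43 → inactive
o2: d²=628 > ρ²=43 → inactive
o3: d²=26 ≤ ρ²=43; F_rep = 30·(1,5)/26² = (0.0444,0.2219)
F = F_att + ΣF_rep = (-8.7056,-8.5281)
Δp = p'−p = (-0.8706,-0.8528); α = Δx/Fx = (-1177/1352) / (-5885/676) = 1/10
check: Δy/Fy = (-1153/1352) / (-5765/676) = 1/10 ✓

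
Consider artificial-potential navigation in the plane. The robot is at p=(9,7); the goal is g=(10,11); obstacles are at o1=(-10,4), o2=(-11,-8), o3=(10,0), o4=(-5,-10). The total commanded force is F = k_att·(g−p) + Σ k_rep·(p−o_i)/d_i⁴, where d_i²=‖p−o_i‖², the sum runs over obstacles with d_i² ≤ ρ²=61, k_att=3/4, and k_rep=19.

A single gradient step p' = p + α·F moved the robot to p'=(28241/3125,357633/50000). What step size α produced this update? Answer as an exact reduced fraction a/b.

F_att = 3/4·(g−p) = 3/4·(1,4) = (0.7500,3.0000)
o1: d²=370 > ρ²=61 → inactive
o2: d²=625 > ρ²=61 → inactive
o3: d²=50 ≤ ρ²=61; F_rep = 19·(-1,7)/50² = (-0.0076,0.0532)
o4: d²=485 > ρ²=61 → inactive
F = F_att + ΣF_rep = (0.7424,3.0532)
Δp = p'−p = (0.0371,0.1527); α = Δx/Fx = (116/3125) / (464/625) = 1/20
check: Δy/Fy = (7633/50000) / (7633/2500) = 1/20 ✓

α = 1/20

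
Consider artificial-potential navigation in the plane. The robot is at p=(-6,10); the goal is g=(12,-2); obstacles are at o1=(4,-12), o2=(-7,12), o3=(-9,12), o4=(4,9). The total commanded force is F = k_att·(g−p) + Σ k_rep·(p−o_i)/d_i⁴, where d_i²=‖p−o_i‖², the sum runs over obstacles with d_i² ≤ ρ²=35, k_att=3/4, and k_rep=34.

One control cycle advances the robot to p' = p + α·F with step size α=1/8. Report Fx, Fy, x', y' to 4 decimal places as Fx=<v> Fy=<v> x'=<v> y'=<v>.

F_att = 3/4·(g−p) = 3/4·(18,-12) = (13.5000,-9.0000)
o1: d²=584 > ρ²=35 → inactive
o2: d²=5 ≤ ρ²=35; F_rep = 34·(1,-2)/5² = (1.3600,-2.7200)
o3: d²=13 ≤ ρ²=35; F_rep = 34·(3,-2)/13² = (0.6036,-0.4024)
o4: d²=101 > ρ²=35 → inactive
F = F_att + ΣF_rep = (15.4636,-12.1224)
p' = p + 1/8·F = (-4.0671,8.4847)

Fx=15.4636 Fy=-12.1224 x'=-4.0671 y'=8.4847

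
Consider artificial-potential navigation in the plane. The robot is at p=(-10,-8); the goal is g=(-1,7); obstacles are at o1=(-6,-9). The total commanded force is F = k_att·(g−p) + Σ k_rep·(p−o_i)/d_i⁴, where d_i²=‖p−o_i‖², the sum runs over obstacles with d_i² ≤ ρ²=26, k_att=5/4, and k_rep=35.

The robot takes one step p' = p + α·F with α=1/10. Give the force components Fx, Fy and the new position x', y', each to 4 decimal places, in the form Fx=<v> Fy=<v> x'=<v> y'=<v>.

F_att = 5/4·(g−p) = 5/4·(9,15) = (11.2500,18.7500)
o1: d²=17 ≤ ρ²=26; F_rep = 35·(-4,1)/17² = (-0.4844,0.1211)
F = F_att + ΣF_rep = (10.7656,18.8711)
p' = p + 1/10·F = (-8.9234,-6.1129)

Fx=10.7656 Fy=18.8711 x'=-8.9234 y'=-6.1129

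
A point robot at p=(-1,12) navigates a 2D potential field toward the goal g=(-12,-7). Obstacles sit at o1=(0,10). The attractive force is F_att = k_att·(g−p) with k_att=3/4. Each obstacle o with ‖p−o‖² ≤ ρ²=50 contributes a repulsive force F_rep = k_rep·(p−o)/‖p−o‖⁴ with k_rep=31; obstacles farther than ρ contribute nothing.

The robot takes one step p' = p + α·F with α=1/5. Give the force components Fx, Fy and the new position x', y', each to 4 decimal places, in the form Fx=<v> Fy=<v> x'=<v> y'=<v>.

Fx=-9.4900 Fy=-11.7700 x'=-2.8980 y'=9.6460

F_att = 3/4·(g−p) = 3/4·(-11,-19) = (-8.2500,-14.2500)
o1: d²=5 ≤ ρ²=50; F_rep = 31·(-1,2)/5² = (-1.2400,2.4800)
F = F_att + ΣF_rep = (-9.4900,-11.7700)
p' = p + 1/5·F = (-2.8980,9.6460)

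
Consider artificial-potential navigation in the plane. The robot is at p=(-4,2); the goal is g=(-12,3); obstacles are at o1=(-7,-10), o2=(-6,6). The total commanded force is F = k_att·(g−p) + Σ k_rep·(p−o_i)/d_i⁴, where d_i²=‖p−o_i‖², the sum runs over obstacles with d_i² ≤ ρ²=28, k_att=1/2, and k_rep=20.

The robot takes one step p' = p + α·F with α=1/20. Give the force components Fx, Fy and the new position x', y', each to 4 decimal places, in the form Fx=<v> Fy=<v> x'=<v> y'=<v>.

Fx=-3.9000 Fy=0.3000 x'=-4.1950 y'=2.0150

F_att = 1/2·(g−p) = 1/2·(-8,1) = (-4.0000,0.5000)
o1: d²=153 > ρ²=28 → inactive
o2: d²=20 ≤ ρ²=28; F_rep = 20·(2,-4)/20² = (0.1000,-0.2000)
F = F_att + ΣF_rep = (-3.9000,0.3000)
p' = p + 1/20·F = (-4.1950,2.0150)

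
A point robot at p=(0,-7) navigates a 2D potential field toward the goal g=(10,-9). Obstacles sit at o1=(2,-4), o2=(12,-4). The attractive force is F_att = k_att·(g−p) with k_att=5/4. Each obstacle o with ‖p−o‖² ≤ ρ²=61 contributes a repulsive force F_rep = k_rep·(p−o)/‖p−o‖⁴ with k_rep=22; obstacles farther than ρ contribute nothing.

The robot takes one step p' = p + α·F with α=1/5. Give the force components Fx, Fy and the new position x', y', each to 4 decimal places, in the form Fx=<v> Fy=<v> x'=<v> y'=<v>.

F_att = 5/4·(g−p) = 5/4·(10,-2) = (12.5000,-2.5000)
o1: d²=13 ≤ ρ²=61; F_rep = 22·(-2,-3)/13² = (-0.2604,-0.3905)
o2: d²=153 > ρ²=61 → inactive
F = F_att + ΣF_rep = (12.2396,-2.8905)
p' = p + 1/5·F = (2.4479,-7.5781)

Fx=12.2396 Fy=-2.8905 x'=2.4479 y'=-7.5781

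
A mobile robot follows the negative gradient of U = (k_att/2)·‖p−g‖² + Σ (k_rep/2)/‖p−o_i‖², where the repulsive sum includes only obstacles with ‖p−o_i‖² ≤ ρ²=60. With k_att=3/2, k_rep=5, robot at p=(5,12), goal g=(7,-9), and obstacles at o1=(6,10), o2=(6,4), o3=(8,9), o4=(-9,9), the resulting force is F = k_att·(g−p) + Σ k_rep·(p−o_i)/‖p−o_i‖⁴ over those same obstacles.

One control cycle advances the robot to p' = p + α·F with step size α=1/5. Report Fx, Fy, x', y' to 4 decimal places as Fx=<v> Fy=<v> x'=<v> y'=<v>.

F_att = 3/2·(g−p) = 3/2·(2,-21) = (3.0000,-31.5000)
o1: d²=5 ≤ ρ²=60; F_rep = 5·(-1,2)/5² = (-0.2000,0.4000)
o2: d²=65 > ρ²=60 → inactive
o3: d²=18 ≤ ρ²=60; F_rep = 5·(-3,3)/18² = (-0.0463,0.0463)
o4: d²=205 > ρ²=60 → inactive
F = F_att + ΣF_rep = (2.7537,-31.0537)
p' = p + 1/5·F = (5.5507,5.7893)

Fx=2.7537 Fy=-31.0537 x'=5.5507 y'=5.7893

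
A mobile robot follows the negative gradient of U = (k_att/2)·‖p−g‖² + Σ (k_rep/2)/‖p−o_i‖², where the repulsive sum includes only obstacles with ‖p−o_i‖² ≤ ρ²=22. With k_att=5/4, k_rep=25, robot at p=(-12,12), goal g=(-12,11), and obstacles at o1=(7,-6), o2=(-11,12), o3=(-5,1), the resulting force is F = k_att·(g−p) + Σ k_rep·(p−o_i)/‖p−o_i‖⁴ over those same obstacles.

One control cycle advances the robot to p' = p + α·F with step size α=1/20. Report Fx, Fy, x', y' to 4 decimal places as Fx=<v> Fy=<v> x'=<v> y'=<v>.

Fx=-25.0000 Fy=-1.2500 x'=-13.2500 y'=11.9375

F_att = 5/4·(g−p) = 5/4·(0,-1) = (0.0000,-1.2500)
o1: d²=685 > ρ²=22 → inactive
o2: d²=1 ≤ ρ²=22; F_rep = 25·(-1,0)/1² = (-25.0000,0.0000)
o3: d²=170 > ρ²=22 → inactive
F = F_att + ΣF_rep = (-25.0000,-1.2500)
p' = p + 1/20·F = (-13.2500,11.9375)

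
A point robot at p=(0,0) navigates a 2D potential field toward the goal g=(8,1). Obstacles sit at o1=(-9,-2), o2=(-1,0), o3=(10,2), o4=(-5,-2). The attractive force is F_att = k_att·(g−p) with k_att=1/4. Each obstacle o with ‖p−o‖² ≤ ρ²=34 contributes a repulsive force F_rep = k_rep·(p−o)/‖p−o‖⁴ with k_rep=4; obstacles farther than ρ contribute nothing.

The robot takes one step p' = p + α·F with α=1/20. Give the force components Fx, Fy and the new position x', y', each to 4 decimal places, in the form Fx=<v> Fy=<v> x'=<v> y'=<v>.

Fx=6.0238 Fy=0.2595 x'=0.3012 y'=0.0130

F_att = 1/4·(g−p) = 1/4·(8,1) = (2.0000,0.2500)
o1: d²=85 > ρ²=34 → inactive
o2: d²=1 ≤ ρ²=34; F_rep = 4·(1,0)/1² = (4.0000,0.0000)
o3: d²=104 > ρ²=34 → inactive
o4: d²=29 ≤ ρ²=34; F_rep = 4·(5,2)/29² = (0.0238,0.0095)
F = F_att + ΣF_rep = (6.0238,0.2595)
p' = p + 1/20·F = (0.3012,0.0130)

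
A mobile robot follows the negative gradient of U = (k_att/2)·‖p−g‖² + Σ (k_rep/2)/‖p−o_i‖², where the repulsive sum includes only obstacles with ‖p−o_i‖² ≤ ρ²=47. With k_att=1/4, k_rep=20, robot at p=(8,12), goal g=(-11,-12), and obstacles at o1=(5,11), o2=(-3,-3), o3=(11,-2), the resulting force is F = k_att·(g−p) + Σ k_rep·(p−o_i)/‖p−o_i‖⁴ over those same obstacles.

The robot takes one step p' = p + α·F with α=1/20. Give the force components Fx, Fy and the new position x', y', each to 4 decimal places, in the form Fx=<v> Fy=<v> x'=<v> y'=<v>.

Fx=-4.1500 Fy=-5.8000 x'=7.7925 y'=11.7100

F_att = 1/4·(g−p) = 1/4·(-19,-24) = (-4.7500,-6.0000)
o1: d²=10 ≤ ρ²=47; F_rep = 20·(3,1)/10² = (0.6000,0.2000)
o2: d²=346 > ρ²=47 → inactive
o3: d²=205 > ρ²=47 → inactive
F = F_att + ΣF_rep = (-4.1500,-5.8000)
p' = p + 1/20·F = (7.7925,11.7100)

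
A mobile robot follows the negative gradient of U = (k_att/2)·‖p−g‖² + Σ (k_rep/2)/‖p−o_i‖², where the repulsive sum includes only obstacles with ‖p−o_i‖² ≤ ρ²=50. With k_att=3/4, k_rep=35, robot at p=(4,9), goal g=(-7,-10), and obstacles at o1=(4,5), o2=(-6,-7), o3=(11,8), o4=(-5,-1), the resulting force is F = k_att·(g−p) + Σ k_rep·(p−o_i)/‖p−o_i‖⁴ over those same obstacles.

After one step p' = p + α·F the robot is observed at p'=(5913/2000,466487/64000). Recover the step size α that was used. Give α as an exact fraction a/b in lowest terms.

α = 1/8

F_att = 3/4·(g−p) = 3/4·(-11,-19) = (-8.2500,-14.2500)
o1: d²=16 ≤ ρ²=50; F_rep = 35·(0,4)/16² = (0.0000,0.5469)
o2: d²=356 > ρ²=50 → inactive
o3: d²=50 ≤ ρ²=50; F_rep = 35·(-7,1)/50² = (-0.0980,0.0140)
o4: d²=181 > ρ²=50 → inactive
F = F_att + ΣF_rep = (-8.3480,-13.6891)
Δp = p'−p = (-1.0435,-1.7111); α = Δx/Fx = (-2087/2000) / (-2087/250) = 1/8
check: Δy/Fy = (-109513/64000) / (-109513/8000) = 1/8 ✓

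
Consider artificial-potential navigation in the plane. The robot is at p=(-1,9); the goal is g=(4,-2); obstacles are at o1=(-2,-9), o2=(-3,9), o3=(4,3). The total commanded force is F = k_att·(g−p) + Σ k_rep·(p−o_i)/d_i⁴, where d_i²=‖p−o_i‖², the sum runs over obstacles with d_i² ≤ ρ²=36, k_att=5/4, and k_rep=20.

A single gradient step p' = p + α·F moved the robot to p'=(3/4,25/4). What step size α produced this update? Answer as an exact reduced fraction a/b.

α = 1/5

F_att = 5/4·(g−p) = 5/4·(5,-11) = (6.2500,-13.7500)
o1: d²=325 > ρ²=36 → inactive
o2: d²=4 ≤ ρ²=36; F_rep = 20·(2,0)/4² = (2.5000,0.0000)
o3: d²=61 > ρ²=36 → inactive
F = F_att + ΣF_rep = (8.7500,-13.7500)
Δp = p'−p = (1.7500,-2.7500); α = Δx/Fx = (7/4) / (35/4) = 1/5
check: Δy/Fy = (-11/4) / (-55/4) = 1/5 ✓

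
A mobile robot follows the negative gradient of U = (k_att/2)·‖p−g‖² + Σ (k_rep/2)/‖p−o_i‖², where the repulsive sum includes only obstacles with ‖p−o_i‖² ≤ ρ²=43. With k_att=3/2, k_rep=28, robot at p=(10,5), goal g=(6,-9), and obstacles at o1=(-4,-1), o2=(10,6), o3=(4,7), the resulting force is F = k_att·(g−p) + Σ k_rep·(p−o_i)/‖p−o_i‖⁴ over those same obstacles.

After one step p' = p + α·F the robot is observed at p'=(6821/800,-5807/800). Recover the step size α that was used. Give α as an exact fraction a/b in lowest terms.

F_att = 3/2·(g−p) = 3/2·(-4,-14) = (-6.0000,-21.0000)
o1: d²=232 > ρ²=43 → inactive
o2: d²=1 ≤ ρ²=43; F_rep = 28·(0,-1)/1² = (0.0000,-28.0000)
o3: d²=40 ≤ ρ²=43; F_rep = 28·(6,-2)/40² = (0.1050,-0.0350)
F = F_att + ΣF_rep = (-5.8950,-49.0350)
Δp = p'−p = (-1.4737,-12.2587); α = Δx/Fx = (-1179/800) / (-1179/200) = 1/4
check: Δy/Fy = (-9807/800) / (-9807/200) = 1/4 ✓

α = 1/4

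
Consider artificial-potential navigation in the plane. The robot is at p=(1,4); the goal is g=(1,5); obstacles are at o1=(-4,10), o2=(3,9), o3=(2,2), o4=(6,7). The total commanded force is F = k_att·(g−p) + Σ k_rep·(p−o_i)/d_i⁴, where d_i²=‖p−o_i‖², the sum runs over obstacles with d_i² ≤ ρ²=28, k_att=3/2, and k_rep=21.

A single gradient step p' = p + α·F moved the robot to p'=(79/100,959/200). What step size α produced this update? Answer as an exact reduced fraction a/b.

α = 1/4

F_att = 3/2·(g−p) = 3/2·(0,1) = (0.0000,1.5000)
o1: d²=61 > ρ²=28 → inactive
o2: d²=29 > ρ²=28 → inactive
o3: d²=5 ≤ ρ²=28; F_rep = 21·(-1,2)/5² = (-0.8400,1.6800)
o4: d²=34 > ρ²=28 → inactive
F = F_att + ΣF_rep = (-0.8400,3.1800)
Δp = p'−p = (-0.2100,0.7950); α = Δx/Fx = (-21/100) / (-21/25) = 1/4
check: Δy/Fy = (159/200) / (159/50) = 1/4 ✓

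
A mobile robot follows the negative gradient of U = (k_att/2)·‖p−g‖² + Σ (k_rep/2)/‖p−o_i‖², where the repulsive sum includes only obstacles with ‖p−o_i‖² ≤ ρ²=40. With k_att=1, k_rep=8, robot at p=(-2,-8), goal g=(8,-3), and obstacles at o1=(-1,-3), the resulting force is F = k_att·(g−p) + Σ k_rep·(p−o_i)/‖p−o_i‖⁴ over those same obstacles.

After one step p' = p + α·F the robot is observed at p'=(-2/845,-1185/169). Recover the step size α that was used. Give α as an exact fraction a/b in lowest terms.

α = 1/5

F_att = 1·(g−p) = 1·(10,5) = (10.0000,5.0000)
o1: d²=26 ≤ ρ²=40; F_rep = 8·(-1,-5)/26² = (-0.0118,-0.0592)
F = F_att + ΣF_rep = (9.9882,4.9408)
Δp = p'−p = (1.9976,0.9882); α = Δx/Fx = (1688/845) / (1688/169) = 1/5
check: Δy/Fy = (167/169) / (835/169) = 1/5 ✓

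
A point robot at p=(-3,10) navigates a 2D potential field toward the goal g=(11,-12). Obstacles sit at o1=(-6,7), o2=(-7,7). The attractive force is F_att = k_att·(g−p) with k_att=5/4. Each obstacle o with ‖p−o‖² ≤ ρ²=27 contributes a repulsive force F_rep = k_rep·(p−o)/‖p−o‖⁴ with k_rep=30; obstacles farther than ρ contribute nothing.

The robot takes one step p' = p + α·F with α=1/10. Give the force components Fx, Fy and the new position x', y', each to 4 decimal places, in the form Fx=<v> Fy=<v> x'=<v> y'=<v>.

Fx=17.9698 Fy=-27.0782 x'=-1.2030 y'=7.2922

F_att = 5/4·(g−p) = 5/4·(14,-22) = (17.5000,-27.5000)
o1: d²=18 ≤ ρ²=27; F_rep = 30·(3,3)/18² = (0.2778,0.2778)
o2: d²=25 ≤ ρ²=27; F_rep = 30·(4,3)/25² = (0.1920,0.1440)
F = F_att + ΣF_rep = (17.9698,-27.0782)
p' = p + 1/10·F = (-1.2030,7.2922)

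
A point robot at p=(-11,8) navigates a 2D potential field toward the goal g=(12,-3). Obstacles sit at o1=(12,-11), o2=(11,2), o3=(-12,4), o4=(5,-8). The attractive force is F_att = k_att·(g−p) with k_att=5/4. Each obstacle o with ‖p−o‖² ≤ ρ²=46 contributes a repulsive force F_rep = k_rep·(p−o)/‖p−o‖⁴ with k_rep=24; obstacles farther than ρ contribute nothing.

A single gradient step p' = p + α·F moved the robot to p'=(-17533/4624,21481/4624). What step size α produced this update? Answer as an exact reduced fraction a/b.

F_att = 5/4·(g−p) = 5/4·(23,-11) = (28.7500,-13.7500)
o1: d²=890 > ρ²=46 → inactive
o2: d²=520 > ρ²=46 → inactive
o3: d²=17 ≤ ρ²=46; F_rep = 24·(1,4)/17² = (0.0830,0.3322)
o4: d²=512 > ρ²=46 → inactive
F = F_att + ΣF_rep = (28.8330,-13.4178)
Δp = p'−p = (7.2083,-3.3545); α = Δx/Fx = (33331/4624) / (33331/1156) = 1/4
check: Δy/Fy = (-15511/4624) / (-15511/1156) = 1/4 ✓

α = 1/4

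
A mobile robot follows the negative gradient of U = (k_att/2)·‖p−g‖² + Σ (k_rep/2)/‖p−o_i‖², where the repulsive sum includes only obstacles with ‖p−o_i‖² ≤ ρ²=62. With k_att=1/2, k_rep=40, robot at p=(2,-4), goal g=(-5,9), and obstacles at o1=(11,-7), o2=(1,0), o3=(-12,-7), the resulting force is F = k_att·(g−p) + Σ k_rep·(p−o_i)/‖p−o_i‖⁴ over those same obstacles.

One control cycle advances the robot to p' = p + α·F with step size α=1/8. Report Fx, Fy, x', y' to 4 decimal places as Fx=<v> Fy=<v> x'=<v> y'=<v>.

F_att = 1/2·(g−p) = 1/2·(-7,13) = (-3.5000,6.5000)
o1: d²=90 > ρ²=62 → inactive
o2: d²=17 ≤ ρ²=62; F_rep = 40·(1,-4)/17² = (0.1384,-0.5536)
o3: d²=205 > ρ²=62 → inactive
F = F_att + ΣF_rep = (-3.3616,5.9464)
p' = p + 1/8·F = (1.5798,-3.2567)

Fx=-3.3616 Fy=5.9464 x'=1.5798 y'=-3.2567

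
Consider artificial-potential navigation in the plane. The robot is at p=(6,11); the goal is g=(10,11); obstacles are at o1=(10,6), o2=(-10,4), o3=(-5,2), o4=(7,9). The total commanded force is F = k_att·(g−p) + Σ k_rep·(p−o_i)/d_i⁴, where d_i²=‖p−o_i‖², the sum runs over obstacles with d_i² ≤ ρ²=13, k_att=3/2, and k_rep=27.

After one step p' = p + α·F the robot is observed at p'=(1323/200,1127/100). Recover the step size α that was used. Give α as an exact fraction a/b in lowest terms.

F_att = 3/2·(g−p) = 3/2·(4,0) = (6.0000,0.0000)
o1: d²=41 > ρ²=13 → inactive
o2: d²=305 > ρ²=13 → inactive
o3: d²=202 > ρ²=13 → inactive
o4: d²=5 ≤ ρ²=13; F_rep = 27·(-1,2)/5² = (-1.0800,2.1600)
F = F_att + ΣF_rep = (4.9200,2.1600)
Δp = p'−p = (0.6150,0.2700); α = Δx/Fx = (123/200) / (123/25) = 1/8
check: Δy/Fy = (27/100) / (54/25) = 1/8 ✓

α = 1/8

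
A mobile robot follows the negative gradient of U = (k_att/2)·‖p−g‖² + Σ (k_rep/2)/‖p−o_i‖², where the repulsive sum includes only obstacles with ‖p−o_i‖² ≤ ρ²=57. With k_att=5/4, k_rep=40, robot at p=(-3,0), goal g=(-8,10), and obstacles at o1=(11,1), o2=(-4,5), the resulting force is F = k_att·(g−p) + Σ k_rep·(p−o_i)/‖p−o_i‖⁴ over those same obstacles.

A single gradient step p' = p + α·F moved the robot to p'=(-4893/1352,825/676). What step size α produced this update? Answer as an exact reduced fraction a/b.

F_att = 5/4·(g−p) = 5/4·(-5,10) = (-6.2500,12.5000)
o1: d²=197 > ρ²=57 → inactive
o2: d²=26 ≤ ρ²=57; F_rep = 40·(1,-5)/26² = (0.0592,-0.2959)
F = F_att + ΣF_rep = (-6.1908,12.2041)
Δp = p'−p = (-0.6191,1.2204); α = Δx/Fx = (-837/1352) / (-4185/676) = 1/10
check: Δy/Fy = (825/676) / (4125/338) = 1/10 ✓

α = 1/10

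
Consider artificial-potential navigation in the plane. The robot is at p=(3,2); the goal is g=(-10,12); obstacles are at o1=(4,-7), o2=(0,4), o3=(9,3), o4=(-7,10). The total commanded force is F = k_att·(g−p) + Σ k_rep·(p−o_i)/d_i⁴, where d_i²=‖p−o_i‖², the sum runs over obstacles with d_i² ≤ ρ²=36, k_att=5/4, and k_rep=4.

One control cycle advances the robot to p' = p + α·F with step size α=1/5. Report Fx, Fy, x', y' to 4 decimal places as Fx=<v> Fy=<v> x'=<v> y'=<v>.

Fx=-16.1790 Fy=12.4527 x'=-0.2358 y'=4.4905

F_att = 5/4·(g−p) = 5/4·(-13,10) = (-16.2500,12.5000)
o1: d²=82 > ρ²=36 → inactive
o2: d²=13 ≤ ρ²=36; F_rep = 4·(3,-2)/13² = (0.0710,-0.0473)
o3: d²=37 > ρ²=36 → inactive
o4: d²=164 > ρ²=36 → inactive
F = F_att + ΣF_rep = (-16.1790,12.4527)
p' = p + 1/5·F = (-0.2358,4.4905)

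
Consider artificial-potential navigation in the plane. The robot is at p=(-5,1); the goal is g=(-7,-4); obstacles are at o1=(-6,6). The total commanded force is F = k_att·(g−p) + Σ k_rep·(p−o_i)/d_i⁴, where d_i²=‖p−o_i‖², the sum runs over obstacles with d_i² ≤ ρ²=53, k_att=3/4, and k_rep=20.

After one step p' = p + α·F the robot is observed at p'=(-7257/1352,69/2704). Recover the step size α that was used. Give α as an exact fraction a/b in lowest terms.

F_att = 3/4·(g−p) = 3/4·(-2,-5) = (-1.5000,-3.7500)
o1: d²=26 ≤ ρ²=53; F_rep = 20·(1,-5)/26² = (0.0296,-0.1479)
F = F_att + ΣF_rep = (-1.4704,-3.8979)
Δp = p'−p = (-0.3676,-0.9745); α = Δx/Fx = (-497/1352) / (-497/338) = 1/4
check: Δy/Fy = (-2635/2704) / (-2635/676) = 1/4 ✓

α = 1/4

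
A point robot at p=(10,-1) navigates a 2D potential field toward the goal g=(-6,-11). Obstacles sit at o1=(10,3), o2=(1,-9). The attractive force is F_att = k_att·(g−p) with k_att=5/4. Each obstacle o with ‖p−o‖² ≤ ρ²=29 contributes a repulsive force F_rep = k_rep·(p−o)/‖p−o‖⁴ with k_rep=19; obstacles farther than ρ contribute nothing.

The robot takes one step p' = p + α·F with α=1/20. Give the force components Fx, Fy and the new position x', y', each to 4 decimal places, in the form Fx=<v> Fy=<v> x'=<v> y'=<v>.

Fx=-20.0000 Fy=-12.7969 x'=9.0000 y'=-1.6398

F_att = 5/4·(g−p) = 5/4·(-16,-10) = (-20.0000,-12.5000)
o1: d²=16 ≤ ρ²=29; F_rep = 19·(0,-4)/16² = (0.0000,-0.2969)
o2: d²=145 > ρ²=29 → inactive
F = F_att + ΣF_rep = (-20.0000,-12.7969)
p' = p + 1/20·F = (9.0000,-1.6398)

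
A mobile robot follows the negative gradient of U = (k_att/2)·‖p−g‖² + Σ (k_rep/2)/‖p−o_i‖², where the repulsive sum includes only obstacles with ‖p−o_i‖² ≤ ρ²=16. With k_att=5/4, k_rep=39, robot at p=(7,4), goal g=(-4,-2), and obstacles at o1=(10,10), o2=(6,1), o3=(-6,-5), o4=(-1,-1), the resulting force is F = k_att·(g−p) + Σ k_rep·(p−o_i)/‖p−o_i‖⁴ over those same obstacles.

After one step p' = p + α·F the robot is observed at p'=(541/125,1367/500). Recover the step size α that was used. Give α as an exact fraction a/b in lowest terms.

F_att = 5/4·(g−p) = 5/4·(-11,-6) = (-13.7500,-7.5000)
o1: d²=45 > ρ²=16 → inactive
o2: d²=10 ≤ ρ²=16; F_rep = 39·(1,3)/10² = (0.3900,1.1700)
o3: d²=250 > ρ²=16 → inactive
o4: d²=89 > ρ²=16 → inactive
F = F_att + ΣF_rep = (-13.3600,-6.3300)
Δp = p'−p = (-2.6720,-1.2660); α = Δx/Fx = (-334/125) / (-334/25) = 1/5
check: Δy/Fy = (-633/500) / (-633/100) = 1/5 ✓

α = 1/5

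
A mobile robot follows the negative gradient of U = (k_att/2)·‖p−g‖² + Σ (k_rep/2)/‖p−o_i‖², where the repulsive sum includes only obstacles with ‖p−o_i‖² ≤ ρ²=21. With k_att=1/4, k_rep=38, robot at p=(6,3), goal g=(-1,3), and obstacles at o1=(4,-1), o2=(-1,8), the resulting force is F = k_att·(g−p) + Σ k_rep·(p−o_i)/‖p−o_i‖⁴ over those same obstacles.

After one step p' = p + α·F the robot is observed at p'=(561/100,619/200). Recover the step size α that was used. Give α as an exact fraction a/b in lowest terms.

α = 1/4

F_att = 1/4·(g−p) = 1/4·(-7,0) = (-1.7500,0.0000)
o1: d²=20 ≤ ρ²=21; F_rep = 38·(2,4)/20² = (0.1900,0.3800)
o2: d²=74 > ρ²=21 → inactive
F = F_att + ΣF_rep = (-1.5600,0.3800)
Δp = p'−p = (-0.3900,0.0950); α = Δx/Fx = (-39/100) / (-39/25) = 1/4
check: Δy/Fy = (19/200) / (19/50) = 1/4 ✓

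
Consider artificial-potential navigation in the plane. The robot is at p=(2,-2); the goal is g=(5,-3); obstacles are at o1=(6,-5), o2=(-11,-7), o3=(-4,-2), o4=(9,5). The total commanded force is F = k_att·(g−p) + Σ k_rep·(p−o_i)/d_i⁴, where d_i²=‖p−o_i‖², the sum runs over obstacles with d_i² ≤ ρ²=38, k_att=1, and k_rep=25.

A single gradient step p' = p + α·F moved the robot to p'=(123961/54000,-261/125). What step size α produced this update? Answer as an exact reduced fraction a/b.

F_att = 1·(g−p) = 1·(3,-1) = (3.0000,-1.0000)
o1: d²=25 ≤ ρ²=38; F_rep = 25·(-4,3)/25² = (-0.1600,0.1200)
o2: d²=194 > ρ²=38 → inactive
o3: d²=36 ≤ ρ²=38; F_rep = 25·(6,0)/36² = (0.1157,0.0000)
o4: d²=98 > ρ²=38 → inactive
F = F_att + ΣF_rep = (2.9557,-0.8800)
Δp = p'−p = (0.2956,-0.0880); α = Δx/Fx = (15961/54000) / (15961/5400) = 1/10
check: Δy/Fy = (-11/125) / (-22/25) = 1/10 ✓

α = 1/10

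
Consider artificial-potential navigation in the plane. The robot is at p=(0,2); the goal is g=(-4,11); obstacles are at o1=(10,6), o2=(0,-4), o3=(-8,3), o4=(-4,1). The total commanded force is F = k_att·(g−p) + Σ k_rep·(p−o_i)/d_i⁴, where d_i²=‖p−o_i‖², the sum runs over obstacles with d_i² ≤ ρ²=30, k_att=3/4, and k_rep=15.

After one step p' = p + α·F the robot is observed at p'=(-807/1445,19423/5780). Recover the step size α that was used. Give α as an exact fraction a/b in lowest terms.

F_att = 3/4·(g−p) = 3/4·(-4,9) = (-3.0000,6.7500)
o1: d²=116 > ρ²=30 → inactive
o2: d²=36 > ρ²=30 → inactive
o3: d²=65 > ρ²=30 → inactive
o4: d²=17 ≤ ρ²=30; F_rep = 15·(4,1)/17² = (0.2076,0.0519)
F = F_att + ΣF_rep = (-2.7924,6.8019)
Δp = p'−p = (-0.5585,1.3604); α = Δx/Fx = (-807/1445) / (-807/289) = 1/5
check: Δy/Fy = (7863/5780) / (7863/1156) = 1/5 ✓

α = 1/5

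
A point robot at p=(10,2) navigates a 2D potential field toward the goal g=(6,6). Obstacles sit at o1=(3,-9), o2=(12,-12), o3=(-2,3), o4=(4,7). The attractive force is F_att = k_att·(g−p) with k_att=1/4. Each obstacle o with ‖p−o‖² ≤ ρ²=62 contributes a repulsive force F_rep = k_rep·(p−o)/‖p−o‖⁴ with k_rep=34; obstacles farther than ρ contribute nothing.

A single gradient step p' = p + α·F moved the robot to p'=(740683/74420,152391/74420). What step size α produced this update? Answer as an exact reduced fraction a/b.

α = 1/20

F_att = 1/4·(g−p) = 1/4·(-4,4) = (-1.0000,1.0000)
o1: d²=170 > ρ²=62 → inactive
o2: d²=200 > ρ²=62 → inactive
o3: d²=145 > ρ²=62 → inactive
o4: d²=61 ≤ ρ²=62; F_rep = 34·(6,-5)/61² = (0.0548,-0.0457)
F = F_att + ΣF_rep = (-0.9452,0.9543)
Δp = p'−p = (-0.0473,0.0477); α = Δx/Fx = (-3517/74420) / (-3517/3721) = 1/20
check: Δy/Fy = (3551/74420) / (3551/3721) = 1/20 ✓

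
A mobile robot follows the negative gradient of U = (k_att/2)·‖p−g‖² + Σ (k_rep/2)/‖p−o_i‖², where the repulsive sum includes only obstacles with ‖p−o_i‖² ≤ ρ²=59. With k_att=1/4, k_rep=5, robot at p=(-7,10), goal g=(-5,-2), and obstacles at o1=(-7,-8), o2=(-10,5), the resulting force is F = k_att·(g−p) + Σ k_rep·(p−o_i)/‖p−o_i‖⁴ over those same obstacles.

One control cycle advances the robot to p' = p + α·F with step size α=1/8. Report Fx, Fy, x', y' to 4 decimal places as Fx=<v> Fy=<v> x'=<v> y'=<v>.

Fx=0.5130 Fy=-2.9784 x'=-6.9359 y'=9.6277

F_att = 1/4·(g−p) = 1/4·(2,-12) = (0.5000,-3.0000)
o1: d²=324 > ρ²=59 → inactive
o2: d²=34 ≤ ρ²=59; F_rep = 5·(3,5)/34² = (0.0130,0.0216)
F = F_att + ΣF_rep = (0.5130,-2.9784)
p' = p + 1/8·F = (-6.9359,9.6277)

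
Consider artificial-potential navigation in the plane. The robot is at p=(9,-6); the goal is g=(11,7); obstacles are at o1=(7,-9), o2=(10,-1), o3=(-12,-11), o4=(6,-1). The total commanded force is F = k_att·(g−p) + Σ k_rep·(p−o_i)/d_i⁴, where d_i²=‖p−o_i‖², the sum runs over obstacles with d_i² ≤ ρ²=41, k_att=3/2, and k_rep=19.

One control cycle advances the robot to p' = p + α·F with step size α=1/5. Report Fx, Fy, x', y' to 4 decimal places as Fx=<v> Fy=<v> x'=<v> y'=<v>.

Fx=3.2461 Fy=19.6146 x'=9.6492 y'=-2.0771

F_att = 3/2·(g−p) = 3/2·(2,13) = (3.0000,19.5000)
o1: d²=13 ≤ ρ²=41; F_rep = 19·(2,3)/13² = (0.2249,0.3373)
o2: d²=26 ≤ ρ²=41; F_rep = 19·(-1,-5)/26² = (-0.0281,-0.1405)
o3: d²=466 > ρ²=41 → inactive
o4: d²=34 ≤ ρ²=41; F_rep = 19·(3,-5)/34² = (0.0493,-0.0822)
F = F_att + ΣF_rep = (3.2461,19.6146)
p' = p + 1/5·F = (9.6492,-2.0771)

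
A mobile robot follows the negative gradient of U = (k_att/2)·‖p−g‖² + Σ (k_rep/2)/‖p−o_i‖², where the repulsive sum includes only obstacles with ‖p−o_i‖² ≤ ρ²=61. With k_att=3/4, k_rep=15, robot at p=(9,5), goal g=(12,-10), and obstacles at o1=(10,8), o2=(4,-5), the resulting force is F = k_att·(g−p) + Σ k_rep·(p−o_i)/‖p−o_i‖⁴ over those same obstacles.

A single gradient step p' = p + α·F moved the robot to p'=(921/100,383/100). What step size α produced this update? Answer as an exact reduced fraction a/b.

α = 1/10

F_att = 3/4·(g−p) = 3/4·(3,-15) = (2.2500,-11.2500)
o1: d²=10 ≤ ρ²=61; F_rep = 15·(-1,-3)/10² = (-0.1500,-0.4500)
o2: d²=125 > ρ²=61 → inactive
F = F_att + ΣF_rep = (2.1000,-11.7000)
Δp = p'−p = (0.2100,-1.1700); α = Δx/Fx = (21/100) / (21/10) = 1/10
check: Δy/Fy = (-117/100) / (-117/10) = 1/10 ✓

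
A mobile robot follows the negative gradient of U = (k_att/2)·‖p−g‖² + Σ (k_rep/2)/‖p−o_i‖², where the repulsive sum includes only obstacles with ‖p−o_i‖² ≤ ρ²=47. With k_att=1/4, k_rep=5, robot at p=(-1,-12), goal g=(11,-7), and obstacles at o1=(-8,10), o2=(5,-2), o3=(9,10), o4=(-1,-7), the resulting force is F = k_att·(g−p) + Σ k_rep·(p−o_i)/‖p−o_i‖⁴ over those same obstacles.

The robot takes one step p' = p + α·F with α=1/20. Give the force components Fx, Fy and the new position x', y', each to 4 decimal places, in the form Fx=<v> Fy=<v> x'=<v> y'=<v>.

Fx=3.0000 Fy=1.2100 x'=-0.8500 y'=-11.9395

F_att = 1/4·(g−p) = 1/4·(12,5) = (3.0000,1.2500)
o1: d²=533 > ρ²=47 → inactive
o2: d²=136 > ρ²=47 → inactive
o3: d²=584 > ρ²=47 → inactive
o4: d²=25 ≤ ρ²=47; F_rep = 5·(0,-5)/25² = (0.0000,-0.0400)
F = F_att + ΣF_rep = (3.0000,1.2100)
p' = p + 1/20·F = (-0.8500,-11.9395)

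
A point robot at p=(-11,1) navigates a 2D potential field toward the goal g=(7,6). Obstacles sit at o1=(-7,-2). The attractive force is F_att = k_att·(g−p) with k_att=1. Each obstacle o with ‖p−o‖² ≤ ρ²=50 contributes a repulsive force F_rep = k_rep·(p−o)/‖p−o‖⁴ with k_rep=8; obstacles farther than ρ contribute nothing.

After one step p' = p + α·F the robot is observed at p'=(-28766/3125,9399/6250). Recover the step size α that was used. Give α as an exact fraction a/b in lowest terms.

F_att = 1·(g−p) = 1·(18,5) = (18.0000,5.0000)
o1: d²=25 ≤ ρ²=50; F_rep = 8·(-4,3)/25² = (-0.0512,0.0384)
F = F_att + ΣF_rep = (17.9488,5.0384)
Δp = p'−p = (1.7949,0.5038); α = Δx/Fx = (5609/3125) / (11218/625) = 1/10
check: Δy/Fy = (3149/6250) / (3149/625) = 1/10 ✓

α = 1/10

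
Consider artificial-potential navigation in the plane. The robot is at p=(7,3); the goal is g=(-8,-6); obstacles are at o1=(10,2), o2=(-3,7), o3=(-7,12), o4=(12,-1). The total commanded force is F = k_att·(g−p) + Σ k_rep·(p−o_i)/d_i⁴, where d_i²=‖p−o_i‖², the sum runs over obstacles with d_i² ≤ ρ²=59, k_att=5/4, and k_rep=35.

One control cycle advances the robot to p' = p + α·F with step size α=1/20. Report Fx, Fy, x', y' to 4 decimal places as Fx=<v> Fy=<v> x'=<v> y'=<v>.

F_att = 5/4·(g−p) = 5/4·(-15,-9) = (-18.7500,-11.2500)
o1: d²=10 ≤ ρ²=59; F_rep = 35·(-3,1)/10² = (-1.0500,0.3500)
o2: d²=116 > ρ²=59 → inactive
o3: d²=277 > ρ²=59 → inactive
o4: d²=41 ≤ ρ²=59; F_rep = 35·(-5,4)/41² = (-0.1041,0.0833)
F = F_att + ΣF_rep = (-19.9041,-10.8167)
p' = p + 1/20·F = (6.0048,2.4592)

Fx=-19.9041 Fy=-10.8167 x'=6.0048 y'=2.4592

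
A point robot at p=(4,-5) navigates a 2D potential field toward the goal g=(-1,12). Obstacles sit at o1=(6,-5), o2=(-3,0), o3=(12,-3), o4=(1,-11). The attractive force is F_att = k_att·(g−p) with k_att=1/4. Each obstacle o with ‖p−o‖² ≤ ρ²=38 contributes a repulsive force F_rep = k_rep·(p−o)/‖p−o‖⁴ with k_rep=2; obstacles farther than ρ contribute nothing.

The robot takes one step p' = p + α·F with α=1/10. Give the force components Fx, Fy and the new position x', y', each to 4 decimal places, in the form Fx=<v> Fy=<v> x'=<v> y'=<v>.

Fx=-1.5000 Fy=4.2500 x'=3.8500 y'=-4.5750

F_att = 1/4·(g−p) = 1/4·(-5,17) = (-1.2500,4.2500)
o1: d²=4 ≤ ρ²=38; F_rep = 2·(-2,0)/4² = (-0.2500,0.0000)
o2: d²=74 > ρ²=38 → inactive
o3: d²=68 > ρ²=38 → inactive
o4: d²=45 > ρ²=38 → inactive
F = F_att + ΣF_rep = (-1.5000,4.2500)
p' = p + 1/10·F = (3.8500,-4.5750)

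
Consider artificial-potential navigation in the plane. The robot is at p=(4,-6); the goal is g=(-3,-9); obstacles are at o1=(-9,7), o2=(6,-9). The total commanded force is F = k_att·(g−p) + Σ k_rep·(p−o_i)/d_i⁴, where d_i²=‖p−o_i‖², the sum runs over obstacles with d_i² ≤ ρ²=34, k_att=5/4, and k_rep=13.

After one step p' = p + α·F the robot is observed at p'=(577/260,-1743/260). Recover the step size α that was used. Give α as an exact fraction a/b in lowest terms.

α = 1/5

F_att = 5/4·(g−p) = 5/4·(-7,-3) = (-8.7500,-3.7500)
o1: d²=338 > ρ²=34 → inactive
o2: d²=13 ≤ ρ²=34; F_rep = 13·(-2,3)/13² = (-0.1538,0.2308)
F = F_att + ΣF_rep = (-8.9038,-3.5192)
Δp = p'−p = (-1.7808,-0.7038); α = Δx/Fx = (-463/260) / (-463/52) = 1/5
check: Δy/Fy = (-183/260) / (-183/52) = 1/5 ✓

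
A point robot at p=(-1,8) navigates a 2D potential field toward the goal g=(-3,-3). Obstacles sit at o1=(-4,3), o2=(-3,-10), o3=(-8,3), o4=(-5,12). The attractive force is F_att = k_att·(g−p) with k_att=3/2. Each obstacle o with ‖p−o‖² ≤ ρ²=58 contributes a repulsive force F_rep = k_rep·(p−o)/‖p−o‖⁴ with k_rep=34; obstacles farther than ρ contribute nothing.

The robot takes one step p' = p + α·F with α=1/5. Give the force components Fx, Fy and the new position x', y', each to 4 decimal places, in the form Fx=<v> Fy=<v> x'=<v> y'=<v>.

Fx=-2.7790 Fy=-16.4858 x'=-1.5558 y'=4.7028

F_att = 3/2·(g−p) = 3/2·(-2,-11) = (-3.0000,-16.5000)
o1: d²=34 ≤ ρ²=58; F_rep = 34·(3,5)/34² = (0.0882,0.1471)
o2: d²=328 > ρ²=58 → inactive
o3: d²=74 > ρ²=58 → inactive
o4: d²=32 ≤ ρ²=58; F_rep = 34·(4,-4)/32² = (0.1328,-0.1328)
F = F_att + ΣF_rep = (-2.7790,-16.4858)
p' = p + 1/5·F = (-1.5558,4.7028)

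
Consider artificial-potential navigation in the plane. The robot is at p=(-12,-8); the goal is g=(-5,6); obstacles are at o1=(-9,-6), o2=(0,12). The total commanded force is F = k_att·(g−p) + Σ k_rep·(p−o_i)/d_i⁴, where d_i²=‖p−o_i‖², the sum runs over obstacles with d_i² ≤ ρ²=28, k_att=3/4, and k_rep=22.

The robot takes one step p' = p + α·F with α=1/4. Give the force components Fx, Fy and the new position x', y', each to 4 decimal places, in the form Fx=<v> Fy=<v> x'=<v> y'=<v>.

Fx=4.8595 Fy=10.2396 x'=-10.7851 y'=-5.4401

F_att = 3/4·(g−p) = 3/4·(7,14) = (5.2500,10.5000)
o1: d²=13 ≤ ρ²=28; F_rep = 22·(-3,-2)/13² = (-0.3905,-0.2604)
o2: d²=544 > ρ²=28 → inactive
F = F_att + ΣF_rep = (4.8595,10.2396)
p' = p + 1/4·F = (-10.7851,-5.4401)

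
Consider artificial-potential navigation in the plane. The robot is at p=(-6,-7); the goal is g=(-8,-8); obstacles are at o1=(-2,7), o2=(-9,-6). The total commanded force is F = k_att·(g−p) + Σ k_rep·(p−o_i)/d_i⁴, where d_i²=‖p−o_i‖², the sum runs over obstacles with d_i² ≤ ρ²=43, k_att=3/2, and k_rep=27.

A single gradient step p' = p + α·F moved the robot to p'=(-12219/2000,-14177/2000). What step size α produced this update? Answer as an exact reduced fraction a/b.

F_att = 3/2·(g−p) = 3/2·(-2,-1) = (-3.0000,-1.5000)
o1: d²=212 > ρ²=43 → inactive
o2: d²=10 ≤ ρ²=43; F_rep = 27·(3,-1)/10² = (0.8100,-0.2700)
F = F_att + ΣF_rep = (-2.1900,-1.7700)
Δp = p'−p = (-0.1095,-0.0885); α = Δx/Fx = (-219/2000) / (-219/100) = 1/20
check: Δy/Fy = (-177/2000) / (-177/100) = 1/20 ✓

α = 1/20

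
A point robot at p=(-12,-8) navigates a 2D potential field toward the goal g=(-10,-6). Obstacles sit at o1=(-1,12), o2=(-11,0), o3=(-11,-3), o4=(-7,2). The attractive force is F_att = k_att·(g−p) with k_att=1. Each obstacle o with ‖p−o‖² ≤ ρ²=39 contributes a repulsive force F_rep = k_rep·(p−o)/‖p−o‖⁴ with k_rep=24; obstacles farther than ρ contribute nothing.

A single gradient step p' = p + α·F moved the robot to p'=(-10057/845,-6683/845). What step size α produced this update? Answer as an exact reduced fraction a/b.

α = 1/20

F_att = 1·(g−p) = 1·(2,2) = (2.0000,2.0000)
o1: d²=521 > ρ²=39 → inactive
o2: d²=65 > ρ²=39 → inactive
o3: d²=26 ≤ ρ²=39; F_rep = 24·(-1,-5)/26² = (-0.0355,-0.1775)
o4: d²=125 > ρ²=39 → inactive
F = F_att + ΣF_rep = (1.9645,1.8225)
Δp = p'−p = (0.0982,0.0911); α = Δx/Fx = (83/845) / (332/169) = 1/20
check: Δy/Fy = (77/845) / (308/169) = 1/20 ✓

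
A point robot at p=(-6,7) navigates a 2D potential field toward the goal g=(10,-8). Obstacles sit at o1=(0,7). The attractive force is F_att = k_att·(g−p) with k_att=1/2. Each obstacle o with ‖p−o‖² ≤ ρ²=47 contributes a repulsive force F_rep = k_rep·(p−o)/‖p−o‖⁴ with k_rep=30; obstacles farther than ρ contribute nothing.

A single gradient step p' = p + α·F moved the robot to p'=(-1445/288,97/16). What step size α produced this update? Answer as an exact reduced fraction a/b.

F_att = 1/2·(g−p) = 1/2·(16,-15) = (8.0000,-7.5000)
o1: d²=36 ≤ ρ²=47; F_rep = 30·(-6,0)/36² = (-0.1389,0.0000)
F = F_att + ΣF_rep = (7.8611,-7.5000)
Δp = p'−p = (0.9826,-0.9375); α = Δx/Fx = (283/288) / (283/36) = 1/8
check: Δy/Fy = (-15/16) / (-15/2) = 1/8 ✓

α = 1/8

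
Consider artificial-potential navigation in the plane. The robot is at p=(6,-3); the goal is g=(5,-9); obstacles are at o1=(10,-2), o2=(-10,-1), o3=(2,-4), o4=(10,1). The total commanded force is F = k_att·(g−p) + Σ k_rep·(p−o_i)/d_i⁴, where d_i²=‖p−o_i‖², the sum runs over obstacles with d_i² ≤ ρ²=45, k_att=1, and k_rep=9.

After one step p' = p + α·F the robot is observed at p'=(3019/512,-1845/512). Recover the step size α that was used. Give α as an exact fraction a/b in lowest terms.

F_att = 1·(g−p) = 1·(-1,-6) = (-1.0000,-6.0000)
o1: d²=17 ≤ ρ²=45; F_rep = 9·(-4,-1)/17² = (-0.1246,-0.0311)
o2: d²=260 > ρ²=45 → inactive
o3: d²=17 ≤ ρ²=45; F_rep = 9·(4,1)/17² = (0.1246,0.0311)
o4: d²=32 ≤ ρ²=45; F_rep = 9·(-4,-4)/32² = (-0.0352,-0.0352)
F = F_att + ΣF_rep = (-1.0352,-6.0352)
Δp = p'−p = (-0.1035,-0.6035); α = Δx/Fx = (-53/512) / (-265/256) = 1/10
check: Δy/Fy = (-309/512) / (-1545/256) = 1/10 ✓

α = 1/10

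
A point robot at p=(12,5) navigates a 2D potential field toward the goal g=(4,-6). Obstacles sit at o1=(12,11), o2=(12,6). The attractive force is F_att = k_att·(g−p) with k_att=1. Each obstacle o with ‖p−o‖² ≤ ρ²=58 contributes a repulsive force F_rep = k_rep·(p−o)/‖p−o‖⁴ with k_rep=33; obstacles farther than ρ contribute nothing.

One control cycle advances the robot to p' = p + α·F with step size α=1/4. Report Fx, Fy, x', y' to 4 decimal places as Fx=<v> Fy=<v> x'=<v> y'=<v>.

F_att = 1·(g−p) = 1·(-8,-11) = (-8.0000,-11.0000)
o1: d²=36 ≤ ρ²=58; F_rep = 33·(0,-6)/36² = (0.0000,-0.1528)
o2: d²=1 ≤ ρ²=58; F_rep = 33·(0,-1)/1² = (0.0000,-33.0000)
F = F_att + ΣF_rep = (-8.0000,-44.1528)
p' = p + 1/4·F = (10.0000,-6.0382)

Fx=-8.0000 Fy=-44.1528 x'=10.0000 y'=-6.0382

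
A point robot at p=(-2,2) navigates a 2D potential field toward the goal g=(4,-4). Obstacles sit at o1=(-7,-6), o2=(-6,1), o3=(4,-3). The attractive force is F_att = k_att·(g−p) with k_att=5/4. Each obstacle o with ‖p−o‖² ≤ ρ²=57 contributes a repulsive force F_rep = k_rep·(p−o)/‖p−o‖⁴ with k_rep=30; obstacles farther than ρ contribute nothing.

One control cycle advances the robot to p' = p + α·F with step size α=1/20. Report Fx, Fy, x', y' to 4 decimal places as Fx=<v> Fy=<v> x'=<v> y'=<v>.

F_att = 5/4·(g−p) = 5/4·(6,-6) = (7.5000,-7.5000)
o1: d²=89 > ρ²=57 → inactive
o2: d²=17 ≤ ρ²=57; F_rep = 30·(4,1)/17² = (0.4152,0.1038)
o3: d²=61 > ρ²=57 → inactive
F = F_att + ΣF_rep = (7.9152,-7.3962)
p' = p + 1/20·F = (-1.6042,1.6302)

Fx=7.9152 Fy=-7.3962 x'=-1.6042 y'=1.6302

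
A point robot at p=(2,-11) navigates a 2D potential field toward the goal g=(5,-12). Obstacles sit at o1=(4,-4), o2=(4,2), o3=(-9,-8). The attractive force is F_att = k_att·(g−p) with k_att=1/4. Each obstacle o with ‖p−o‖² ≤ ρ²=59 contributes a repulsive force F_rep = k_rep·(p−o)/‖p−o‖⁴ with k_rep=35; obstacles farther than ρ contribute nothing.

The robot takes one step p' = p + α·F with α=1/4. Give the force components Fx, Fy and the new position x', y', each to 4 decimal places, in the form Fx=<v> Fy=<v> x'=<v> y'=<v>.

Fx=0.7251 Fy=-0.3372 x'=2.1813 y'=-11.0843

F_att = 1/4·(g−p) = 1/4·(3,-1) = (0.7500,-0.2500)
o1: d²=53 ≤ ρ²=59; F_rep = 35·(-2,-7)/53² = (-0.0249,-0.0872)
o2: d²=173 > ρ²=59 → inactive
o3: d²=130 > ρ²=59 → inactive
F = F_att + ΣF_rep = (0.7251,-0.3372)
p' = p + 1/4·F = (2.1813,-11.0843)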